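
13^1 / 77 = 13 / 77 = 0.17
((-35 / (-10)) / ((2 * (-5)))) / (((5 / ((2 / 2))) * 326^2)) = -7 / 10627600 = -0.00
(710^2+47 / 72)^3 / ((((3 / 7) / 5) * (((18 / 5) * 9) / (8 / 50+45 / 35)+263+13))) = 423387307389931737078044665 / 84538432512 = 5008222826107321.82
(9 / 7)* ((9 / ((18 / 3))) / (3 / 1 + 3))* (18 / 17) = 81 / 238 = 0.34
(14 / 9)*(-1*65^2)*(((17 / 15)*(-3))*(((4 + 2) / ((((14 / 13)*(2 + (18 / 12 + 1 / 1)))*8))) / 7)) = 186745 / 378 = 494.03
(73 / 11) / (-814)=-73 / 8954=-0.01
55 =55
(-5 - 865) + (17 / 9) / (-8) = -62657 / 72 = -870.24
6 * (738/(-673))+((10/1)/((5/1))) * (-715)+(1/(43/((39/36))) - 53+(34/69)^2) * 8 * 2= -2280.29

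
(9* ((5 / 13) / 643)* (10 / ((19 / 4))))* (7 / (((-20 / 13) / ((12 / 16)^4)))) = -25515 / 1563776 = -0.02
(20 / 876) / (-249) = -5 / 54531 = -0.00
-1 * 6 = -6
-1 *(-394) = 394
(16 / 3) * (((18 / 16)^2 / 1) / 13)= 27 / 52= 0.52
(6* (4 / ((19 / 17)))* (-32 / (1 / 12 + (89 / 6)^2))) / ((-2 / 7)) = 58752 / 5377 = 10.93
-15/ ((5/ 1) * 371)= -3/ 371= -0.01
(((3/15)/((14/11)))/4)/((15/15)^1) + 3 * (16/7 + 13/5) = 823/56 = 14.70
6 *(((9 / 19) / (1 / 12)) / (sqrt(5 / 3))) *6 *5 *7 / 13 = 27216 *sqrt(15) / 247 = 426.75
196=196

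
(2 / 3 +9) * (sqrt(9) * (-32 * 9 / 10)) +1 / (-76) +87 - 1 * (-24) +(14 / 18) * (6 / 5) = -824539 / 1140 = -723.28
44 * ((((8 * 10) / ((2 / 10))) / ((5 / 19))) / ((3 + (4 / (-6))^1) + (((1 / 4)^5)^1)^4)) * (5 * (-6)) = -1323636077981859840 / 1539316278887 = -859885.71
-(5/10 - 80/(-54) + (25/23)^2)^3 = -737611588416977/23310323225496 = -31.64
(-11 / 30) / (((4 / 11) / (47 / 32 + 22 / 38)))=-10043 / 4864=-2.06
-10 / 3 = -3.33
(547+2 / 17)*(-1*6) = -55806 / 17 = -3282.71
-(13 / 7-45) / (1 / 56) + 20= 2436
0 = 0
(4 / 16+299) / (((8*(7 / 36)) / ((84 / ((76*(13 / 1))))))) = 1701 / 104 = 16.36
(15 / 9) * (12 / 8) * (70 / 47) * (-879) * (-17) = 2615025 / 47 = 55638.83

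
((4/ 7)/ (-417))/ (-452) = 1/ 329847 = 0.00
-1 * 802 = -802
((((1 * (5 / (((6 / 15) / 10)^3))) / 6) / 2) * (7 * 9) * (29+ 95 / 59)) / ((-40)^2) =59259375 / 7552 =7846.85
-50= -50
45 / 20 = 9 / 4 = 2.25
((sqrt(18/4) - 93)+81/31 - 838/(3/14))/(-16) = 186049/744 - 3 * sqrt(2)/32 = 249.93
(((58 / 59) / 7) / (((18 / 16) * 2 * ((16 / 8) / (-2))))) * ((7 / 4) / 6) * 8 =-232 / 1593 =-0.15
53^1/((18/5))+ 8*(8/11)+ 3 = 4661/198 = 23.54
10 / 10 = 1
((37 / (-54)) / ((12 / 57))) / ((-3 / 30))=3515 / 108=32.55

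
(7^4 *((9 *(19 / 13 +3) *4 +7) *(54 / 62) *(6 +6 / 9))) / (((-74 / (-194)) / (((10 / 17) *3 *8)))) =21923246721600 / 253487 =86486670.80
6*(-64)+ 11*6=-318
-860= -860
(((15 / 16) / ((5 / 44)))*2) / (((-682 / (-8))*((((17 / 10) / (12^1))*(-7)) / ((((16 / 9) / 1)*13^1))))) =-16640 / 3689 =-4.51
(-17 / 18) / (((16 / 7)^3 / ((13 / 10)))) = -75803 / 737280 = -0.10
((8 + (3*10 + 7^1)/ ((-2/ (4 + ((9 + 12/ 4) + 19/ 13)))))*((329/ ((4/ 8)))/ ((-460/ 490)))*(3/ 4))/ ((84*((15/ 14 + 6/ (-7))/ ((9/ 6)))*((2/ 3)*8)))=396141333/ 153088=2587.67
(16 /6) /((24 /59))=59 /9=6.56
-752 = -752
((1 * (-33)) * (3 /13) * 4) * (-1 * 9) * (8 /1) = 28512 /13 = 2193.23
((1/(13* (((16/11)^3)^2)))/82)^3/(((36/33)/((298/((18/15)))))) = 45563522384068836986795/205936725353412044922506786635776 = 0.00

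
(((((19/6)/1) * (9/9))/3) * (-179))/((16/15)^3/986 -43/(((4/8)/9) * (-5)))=-628759875/515139796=-1.22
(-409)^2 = 167281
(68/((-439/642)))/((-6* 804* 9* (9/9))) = 1819/794151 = 0.00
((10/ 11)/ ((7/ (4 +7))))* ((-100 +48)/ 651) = -520/ 4557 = -0.11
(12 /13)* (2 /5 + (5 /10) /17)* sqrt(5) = 438* sqrt(5) /1105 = 0.89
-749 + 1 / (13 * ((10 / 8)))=-48681 / 65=-748.94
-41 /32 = -1.28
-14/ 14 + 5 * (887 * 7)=31044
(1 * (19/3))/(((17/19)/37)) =13357/51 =261.90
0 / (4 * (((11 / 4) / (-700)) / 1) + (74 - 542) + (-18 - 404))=0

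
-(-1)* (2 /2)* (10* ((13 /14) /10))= 13 /14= 0.93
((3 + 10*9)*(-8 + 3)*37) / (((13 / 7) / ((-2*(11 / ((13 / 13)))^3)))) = 320597970 / 13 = 24661382.31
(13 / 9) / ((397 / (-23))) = -299 / 3573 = -0.08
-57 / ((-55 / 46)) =2622 / 55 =47.67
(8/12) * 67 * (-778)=-104252/3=-34750.67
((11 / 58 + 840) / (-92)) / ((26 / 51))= -2485281 / 138736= -17.91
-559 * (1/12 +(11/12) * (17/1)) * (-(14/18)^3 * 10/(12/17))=765989315/13122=58374.43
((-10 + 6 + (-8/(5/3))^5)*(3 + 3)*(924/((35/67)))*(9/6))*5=-203132150.37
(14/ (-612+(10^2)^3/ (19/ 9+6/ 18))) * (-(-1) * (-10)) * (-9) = 385/ 124813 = 0.00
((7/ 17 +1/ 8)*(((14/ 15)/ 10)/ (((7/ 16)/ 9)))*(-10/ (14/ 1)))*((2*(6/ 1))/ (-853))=5256/ 507535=0.01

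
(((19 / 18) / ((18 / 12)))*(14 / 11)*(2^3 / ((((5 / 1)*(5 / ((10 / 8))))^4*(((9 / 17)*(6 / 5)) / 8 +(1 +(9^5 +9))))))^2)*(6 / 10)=0.00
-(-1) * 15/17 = 0.88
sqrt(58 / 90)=sqrt(145) / 15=0.80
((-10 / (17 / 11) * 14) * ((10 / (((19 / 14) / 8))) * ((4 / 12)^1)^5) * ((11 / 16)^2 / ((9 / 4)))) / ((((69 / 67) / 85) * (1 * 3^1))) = -1092418250 / 8601471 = -127.00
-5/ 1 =-5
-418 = -418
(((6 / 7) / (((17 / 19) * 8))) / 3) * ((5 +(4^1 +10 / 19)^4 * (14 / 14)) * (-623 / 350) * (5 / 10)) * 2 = -4926365469 / 163244200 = -30.18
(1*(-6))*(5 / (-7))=4.29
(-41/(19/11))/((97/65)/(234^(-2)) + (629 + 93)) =-2255/7831306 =-0.00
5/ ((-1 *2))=-2.50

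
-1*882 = -882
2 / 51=0.04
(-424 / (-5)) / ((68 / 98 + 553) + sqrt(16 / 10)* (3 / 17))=162901686584 / 1063651554773- 103838448* sqrt(10) / 5318257773865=0.15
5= 5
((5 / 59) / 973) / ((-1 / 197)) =-985 / 57407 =-0.02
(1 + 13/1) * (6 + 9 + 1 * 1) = 224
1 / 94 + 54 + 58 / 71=365919 / 6674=54.83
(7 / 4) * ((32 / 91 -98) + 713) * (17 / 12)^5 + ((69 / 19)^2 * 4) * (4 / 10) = 144004287721577 / 23355371520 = 6165.79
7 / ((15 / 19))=133 / 15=8.87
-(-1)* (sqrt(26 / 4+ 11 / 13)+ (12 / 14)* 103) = sqrt(4966) / 26+ 618 / 7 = 91.00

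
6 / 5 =1.20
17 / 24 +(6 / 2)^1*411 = 29609 / 24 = 1233.71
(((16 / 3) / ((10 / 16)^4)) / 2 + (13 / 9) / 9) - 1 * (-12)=1500361 / 50625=29.64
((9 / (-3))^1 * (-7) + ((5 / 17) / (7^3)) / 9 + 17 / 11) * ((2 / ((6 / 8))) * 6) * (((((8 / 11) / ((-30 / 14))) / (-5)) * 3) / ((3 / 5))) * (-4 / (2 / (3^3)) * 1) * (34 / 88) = -832950208 / 326095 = -2554.32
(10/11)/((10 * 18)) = 1/198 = 0.01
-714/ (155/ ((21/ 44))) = -7497/ 3410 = -2.20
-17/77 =-0.22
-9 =-9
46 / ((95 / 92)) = 44.55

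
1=1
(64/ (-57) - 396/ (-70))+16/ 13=149518/ 25935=5.77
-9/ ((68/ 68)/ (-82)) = 738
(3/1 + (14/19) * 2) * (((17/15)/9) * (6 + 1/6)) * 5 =53465/3078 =17.37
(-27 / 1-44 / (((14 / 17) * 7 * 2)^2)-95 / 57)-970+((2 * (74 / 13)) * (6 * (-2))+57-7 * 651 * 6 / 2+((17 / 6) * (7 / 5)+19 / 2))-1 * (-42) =-9172967827 / 624260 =-14694.15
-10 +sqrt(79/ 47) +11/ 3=-19/ 3 +sqrt(3713)/ 47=-5.04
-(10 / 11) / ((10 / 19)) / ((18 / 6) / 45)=-25.91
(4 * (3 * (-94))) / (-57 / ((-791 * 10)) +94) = -8922480 / 743597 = -12.00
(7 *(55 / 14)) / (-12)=-55 / 24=-2.29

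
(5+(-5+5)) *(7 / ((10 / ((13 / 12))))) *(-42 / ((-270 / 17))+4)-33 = -7.81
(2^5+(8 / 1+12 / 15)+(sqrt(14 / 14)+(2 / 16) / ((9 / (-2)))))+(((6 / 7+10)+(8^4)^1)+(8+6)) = 5244913 / 1260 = 4162.63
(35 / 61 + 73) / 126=748 / 1281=0.58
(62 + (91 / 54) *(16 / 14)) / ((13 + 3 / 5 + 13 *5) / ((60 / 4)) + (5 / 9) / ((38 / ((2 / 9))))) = 1229775 / 100867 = 12.19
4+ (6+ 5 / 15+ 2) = 37 / 3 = 12.33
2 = 2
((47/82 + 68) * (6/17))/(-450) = -5623/104550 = -0.05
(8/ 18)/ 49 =4/ 441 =0.01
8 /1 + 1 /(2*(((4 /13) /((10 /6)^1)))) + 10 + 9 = 713 /24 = 29.71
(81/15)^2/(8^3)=729/12800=0.06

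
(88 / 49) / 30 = 44 / 735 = 0.06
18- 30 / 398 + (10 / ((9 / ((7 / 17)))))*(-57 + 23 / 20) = -464479 / 60894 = -7.63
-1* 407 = -407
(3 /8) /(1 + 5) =1 /16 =0.06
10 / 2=5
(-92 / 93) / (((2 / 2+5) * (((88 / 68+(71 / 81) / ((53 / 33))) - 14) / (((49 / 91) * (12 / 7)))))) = 1492056 / 119215057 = 0.01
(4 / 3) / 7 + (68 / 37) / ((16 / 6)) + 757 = 1177745 / 1554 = 757.88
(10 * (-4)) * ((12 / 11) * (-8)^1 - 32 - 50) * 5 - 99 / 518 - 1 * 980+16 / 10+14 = 489482799 / 28490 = 17180.86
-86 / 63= -1.37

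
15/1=15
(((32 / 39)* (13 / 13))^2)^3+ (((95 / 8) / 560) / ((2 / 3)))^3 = 0.31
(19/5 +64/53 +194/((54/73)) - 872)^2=18721769381956/51194025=365702.24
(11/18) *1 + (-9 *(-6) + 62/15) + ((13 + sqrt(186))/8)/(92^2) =sqrt(186)/67712 + 178997257/3047040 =58.74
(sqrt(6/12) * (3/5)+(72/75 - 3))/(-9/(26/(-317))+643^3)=-1326/172801080875+39 * sqrt(2)/34560216175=-0.00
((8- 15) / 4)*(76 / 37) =-133 / 37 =-3.59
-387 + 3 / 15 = -1934 / 5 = -386.80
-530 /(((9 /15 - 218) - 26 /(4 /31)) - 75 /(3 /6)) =5300 /5689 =0.93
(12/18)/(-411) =-0.00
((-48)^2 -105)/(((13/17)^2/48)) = 30504528/169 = 180500.17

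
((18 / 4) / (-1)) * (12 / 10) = -5.40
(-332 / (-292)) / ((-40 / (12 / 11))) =-249 / 8030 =-0.03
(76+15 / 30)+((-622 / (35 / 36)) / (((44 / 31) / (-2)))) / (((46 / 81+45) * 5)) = 1143318087 / 14210350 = 80.46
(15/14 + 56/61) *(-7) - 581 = -72581/122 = -594.93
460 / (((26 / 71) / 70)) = 1143100 / 13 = 87930.77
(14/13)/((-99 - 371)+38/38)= -2/871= -0.00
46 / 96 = 23 / 48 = 0.48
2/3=0.67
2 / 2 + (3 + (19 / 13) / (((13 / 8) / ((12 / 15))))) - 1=3143 / 845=3.72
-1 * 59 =-59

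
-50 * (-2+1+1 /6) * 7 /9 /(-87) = -875 /2349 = -0.37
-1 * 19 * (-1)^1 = 19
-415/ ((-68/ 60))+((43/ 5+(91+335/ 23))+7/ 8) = 7526229/ 15640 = 481.22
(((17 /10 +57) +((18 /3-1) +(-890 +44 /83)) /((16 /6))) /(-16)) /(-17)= -906281 /903040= -1.00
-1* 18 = -18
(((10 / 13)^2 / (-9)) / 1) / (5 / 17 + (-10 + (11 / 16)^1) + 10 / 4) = 27200 / 2696733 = 0.01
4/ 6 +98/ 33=40/ 11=3.64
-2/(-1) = 2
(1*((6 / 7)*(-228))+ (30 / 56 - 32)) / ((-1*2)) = 6353 / 56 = 113.45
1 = 1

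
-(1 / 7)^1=-1 / 7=-0.14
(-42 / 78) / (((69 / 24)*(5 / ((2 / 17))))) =-112 / 25415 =-0.00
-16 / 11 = -1.45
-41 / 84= -0.49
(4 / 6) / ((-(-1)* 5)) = 2 / 15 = 0.13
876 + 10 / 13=876.77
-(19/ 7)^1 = -19/ 7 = -2.71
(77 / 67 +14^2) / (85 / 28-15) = -369852 / 22445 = -16.48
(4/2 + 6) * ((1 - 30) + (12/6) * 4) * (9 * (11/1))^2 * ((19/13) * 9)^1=-281563128/13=-21658702.15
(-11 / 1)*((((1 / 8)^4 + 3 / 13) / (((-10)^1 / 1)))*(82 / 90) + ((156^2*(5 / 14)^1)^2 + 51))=-975634620843142601 / 1174118400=-830950797.50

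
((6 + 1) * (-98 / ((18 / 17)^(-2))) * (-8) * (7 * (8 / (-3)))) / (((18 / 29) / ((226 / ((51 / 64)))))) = -257821147136 / 4913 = -52477335.06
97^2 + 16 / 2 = 9417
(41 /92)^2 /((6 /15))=8405 /16928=0.50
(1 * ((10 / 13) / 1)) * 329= 3290 / 13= 253.08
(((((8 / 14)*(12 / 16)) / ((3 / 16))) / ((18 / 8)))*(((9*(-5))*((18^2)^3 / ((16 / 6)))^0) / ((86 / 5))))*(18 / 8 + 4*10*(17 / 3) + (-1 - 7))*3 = -530200 / 301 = -1761.46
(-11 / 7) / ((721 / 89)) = -979 / 5047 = -0.19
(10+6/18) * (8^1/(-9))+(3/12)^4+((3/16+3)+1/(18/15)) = -35669/6912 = -5.16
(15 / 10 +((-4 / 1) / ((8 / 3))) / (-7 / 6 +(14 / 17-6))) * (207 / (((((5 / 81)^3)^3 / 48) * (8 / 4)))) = 837760411452694849819308 / 1263671875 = 662957234410787.89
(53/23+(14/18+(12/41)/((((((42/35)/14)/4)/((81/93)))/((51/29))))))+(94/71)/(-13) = 168319062664/7042317399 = 23.90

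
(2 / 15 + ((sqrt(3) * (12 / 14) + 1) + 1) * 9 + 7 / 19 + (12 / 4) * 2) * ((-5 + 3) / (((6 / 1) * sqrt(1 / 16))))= -27932 / 855-72 * sqrt(3) / 7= -50.48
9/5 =1.80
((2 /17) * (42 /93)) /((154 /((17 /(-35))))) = -2 /11935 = -0.00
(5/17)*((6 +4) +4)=70/17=4.12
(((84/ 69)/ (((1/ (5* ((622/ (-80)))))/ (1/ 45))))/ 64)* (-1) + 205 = 27160577/ 132480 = 205.02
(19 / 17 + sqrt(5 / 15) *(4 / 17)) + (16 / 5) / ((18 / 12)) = 4 *sqrt(3) / 51 + 829 / 255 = 3.39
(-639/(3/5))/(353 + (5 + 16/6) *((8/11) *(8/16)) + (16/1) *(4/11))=-35145/11933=-2.95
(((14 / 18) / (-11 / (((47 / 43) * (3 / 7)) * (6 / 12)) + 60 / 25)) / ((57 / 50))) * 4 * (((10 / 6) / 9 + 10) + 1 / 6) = -0.63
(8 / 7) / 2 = 4 / 7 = 0.57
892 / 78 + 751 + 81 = 32894 / 39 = 843.44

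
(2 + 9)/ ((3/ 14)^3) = 30184/ 27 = 1117.93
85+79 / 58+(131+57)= 15913 / 58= 274.36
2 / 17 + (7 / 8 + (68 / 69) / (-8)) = 8159 / 9384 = 0.87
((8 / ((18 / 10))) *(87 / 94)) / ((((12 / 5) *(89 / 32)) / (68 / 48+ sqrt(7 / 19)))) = 23200 *sqrt(133) / 715293+ 98600 / 112941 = 1.25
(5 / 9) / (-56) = -5 / 504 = -0.01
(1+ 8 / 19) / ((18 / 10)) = 15 / 19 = 0.79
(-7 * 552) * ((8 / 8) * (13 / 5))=-50232 / 5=-10046.40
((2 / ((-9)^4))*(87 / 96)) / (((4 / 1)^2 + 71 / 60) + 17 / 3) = 145 / 11993508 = 0.00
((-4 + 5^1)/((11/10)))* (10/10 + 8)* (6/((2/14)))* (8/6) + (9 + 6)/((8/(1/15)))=40331/88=458.31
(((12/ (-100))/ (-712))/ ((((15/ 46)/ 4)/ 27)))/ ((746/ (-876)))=-271998/ 4149625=-0.07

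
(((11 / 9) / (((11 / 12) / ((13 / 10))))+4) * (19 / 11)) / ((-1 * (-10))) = 817 / 825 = 0.99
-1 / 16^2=-1 / 256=-0.00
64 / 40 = 1.60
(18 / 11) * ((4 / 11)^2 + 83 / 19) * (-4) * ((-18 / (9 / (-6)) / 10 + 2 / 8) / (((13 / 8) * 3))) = -14403024 / 1643785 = -8.76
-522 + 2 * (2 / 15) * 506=-5806 / 15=-387.07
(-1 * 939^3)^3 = -567531969118449898126694859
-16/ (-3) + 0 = 16/ 3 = 5.33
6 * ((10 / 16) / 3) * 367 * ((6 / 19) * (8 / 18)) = 3670 / 57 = 64.39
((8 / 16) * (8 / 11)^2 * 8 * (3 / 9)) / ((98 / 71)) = 9088 / 17787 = 0.51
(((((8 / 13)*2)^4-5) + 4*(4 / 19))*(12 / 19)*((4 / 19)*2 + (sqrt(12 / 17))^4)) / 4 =-15312628440 / 56615070811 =-0.27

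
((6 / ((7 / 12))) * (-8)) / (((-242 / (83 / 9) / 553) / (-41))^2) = -8094613247728 / 131769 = -61430330.71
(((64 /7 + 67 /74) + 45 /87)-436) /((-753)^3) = 6390877 /6413759726094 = 0.00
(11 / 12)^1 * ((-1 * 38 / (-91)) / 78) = 209 / 42588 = 0.00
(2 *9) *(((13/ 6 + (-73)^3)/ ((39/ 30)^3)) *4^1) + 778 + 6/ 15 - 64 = -140037492316/ 10985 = -12748064.84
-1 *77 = -77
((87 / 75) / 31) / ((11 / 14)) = 406 / 8525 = 0.05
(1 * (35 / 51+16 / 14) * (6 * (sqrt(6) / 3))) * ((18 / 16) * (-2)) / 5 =-1959 * sqrt(6) / 1190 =-4.03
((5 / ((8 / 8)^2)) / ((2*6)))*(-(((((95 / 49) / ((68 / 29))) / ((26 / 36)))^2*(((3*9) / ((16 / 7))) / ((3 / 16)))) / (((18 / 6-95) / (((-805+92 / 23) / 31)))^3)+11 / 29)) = -497818598820201439505 / 540961635241228551168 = -0.92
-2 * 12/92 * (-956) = 5736/23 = 249.39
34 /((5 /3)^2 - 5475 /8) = -2448 /49075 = -0.05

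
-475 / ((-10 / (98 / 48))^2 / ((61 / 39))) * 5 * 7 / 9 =-97396565 / 808704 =-120.44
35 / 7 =5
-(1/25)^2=-1/625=-0.00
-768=-768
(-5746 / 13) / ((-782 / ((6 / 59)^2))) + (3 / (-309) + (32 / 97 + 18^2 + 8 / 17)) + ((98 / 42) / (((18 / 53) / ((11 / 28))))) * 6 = 166930325920771 / 489544572996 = 340.99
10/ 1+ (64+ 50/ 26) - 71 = 4.92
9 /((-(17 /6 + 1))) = -2.35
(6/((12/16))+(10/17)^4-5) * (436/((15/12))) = 454421872/417605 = 1088.16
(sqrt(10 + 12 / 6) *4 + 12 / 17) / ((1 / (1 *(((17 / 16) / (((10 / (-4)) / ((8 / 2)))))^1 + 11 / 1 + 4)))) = 798 / 85 + 532 *sqrt(3) / 5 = 193.68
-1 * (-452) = 452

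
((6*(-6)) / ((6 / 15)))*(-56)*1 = 5040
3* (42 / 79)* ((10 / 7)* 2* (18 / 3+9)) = 5400 / 79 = 68.35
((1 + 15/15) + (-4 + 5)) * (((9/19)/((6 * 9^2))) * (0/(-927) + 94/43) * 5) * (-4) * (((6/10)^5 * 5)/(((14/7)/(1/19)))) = -2538/1940375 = -0.00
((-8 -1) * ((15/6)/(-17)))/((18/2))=5/34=0.15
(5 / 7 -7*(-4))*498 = 100098 / 7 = 14299.71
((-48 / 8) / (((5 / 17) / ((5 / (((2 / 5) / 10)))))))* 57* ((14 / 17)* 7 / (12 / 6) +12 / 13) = -7190550 / 13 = -553119.23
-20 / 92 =-5 / 23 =-0.22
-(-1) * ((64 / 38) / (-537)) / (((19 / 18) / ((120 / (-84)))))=1920 / 452333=0.00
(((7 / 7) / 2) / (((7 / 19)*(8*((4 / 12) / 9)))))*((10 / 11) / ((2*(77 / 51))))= 130815 / 94864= 1.38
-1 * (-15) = 15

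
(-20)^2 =400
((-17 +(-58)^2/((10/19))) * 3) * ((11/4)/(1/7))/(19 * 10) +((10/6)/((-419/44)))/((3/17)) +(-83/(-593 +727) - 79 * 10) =1100205140891/960096600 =1145.93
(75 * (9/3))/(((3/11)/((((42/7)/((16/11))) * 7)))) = 190575/8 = 23821.88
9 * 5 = 45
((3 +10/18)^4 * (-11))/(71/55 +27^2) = -317194240/131764563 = -2.41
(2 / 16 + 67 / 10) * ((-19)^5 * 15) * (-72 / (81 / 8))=1802600072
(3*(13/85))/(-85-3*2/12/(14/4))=-273/50660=-0.01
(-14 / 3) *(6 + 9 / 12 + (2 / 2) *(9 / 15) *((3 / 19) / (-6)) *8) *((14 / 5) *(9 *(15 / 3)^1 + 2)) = -1932217 / 475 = -4067.83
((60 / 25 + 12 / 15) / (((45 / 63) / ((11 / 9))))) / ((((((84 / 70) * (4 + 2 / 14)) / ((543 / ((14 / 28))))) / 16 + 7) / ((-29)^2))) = 21004062464 / 31929705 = 657.82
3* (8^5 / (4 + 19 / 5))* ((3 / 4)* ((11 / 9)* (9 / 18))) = 225280 / 39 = 5776.41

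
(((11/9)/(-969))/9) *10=-110/78489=-0.00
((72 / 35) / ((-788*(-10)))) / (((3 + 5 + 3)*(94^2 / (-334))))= -1503 / 1675416050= -0.00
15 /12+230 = 925 /4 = 231.25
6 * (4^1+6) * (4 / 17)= 240 / 17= 14.12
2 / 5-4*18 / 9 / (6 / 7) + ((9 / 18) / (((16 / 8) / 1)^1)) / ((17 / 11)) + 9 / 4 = -1663 / 255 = -6.52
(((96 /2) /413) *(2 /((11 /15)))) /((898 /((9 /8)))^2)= 3645 /7326986744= 0.00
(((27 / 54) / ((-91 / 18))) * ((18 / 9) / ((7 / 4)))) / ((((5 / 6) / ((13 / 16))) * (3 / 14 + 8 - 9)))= 54 / 385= 0.14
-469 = -469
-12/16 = -3/4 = -0.75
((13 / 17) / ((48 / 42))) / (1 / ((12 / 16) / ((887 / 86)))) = 0.05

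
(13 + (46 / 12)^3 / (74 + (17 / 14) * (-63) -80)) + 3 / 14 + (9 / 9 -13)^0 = 1687921 / 124740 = 13.53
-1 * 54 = -54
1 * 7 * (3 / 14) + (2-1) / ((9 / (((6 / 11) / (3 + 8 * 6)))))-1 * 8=-21875 / 3366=-6.50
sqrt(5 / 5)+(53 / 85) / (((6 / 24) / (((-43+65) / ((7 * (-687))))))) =404101 / 408765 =0.99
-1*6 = -6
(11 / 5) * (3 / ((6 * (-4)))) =-0.28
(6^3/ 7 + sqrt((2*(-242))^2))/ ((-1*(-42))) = 1802/ 147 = 12.26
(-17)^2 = 289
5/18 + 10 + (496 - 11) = 8915/18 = 495.28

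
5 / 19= 0.26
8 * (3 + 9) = 96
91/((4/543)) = 49413/4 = 12353.25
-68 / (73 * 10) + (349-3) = 126256 / 365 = 345.91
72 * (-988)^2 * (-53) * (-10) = 37249655040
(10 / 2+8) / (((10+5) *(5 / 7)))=1.21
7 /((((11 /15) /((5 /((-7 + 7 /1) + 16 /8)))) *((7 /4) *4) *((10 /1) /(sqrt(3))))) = 15 *sqrt(3) /44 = 0.59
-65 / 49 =-1.33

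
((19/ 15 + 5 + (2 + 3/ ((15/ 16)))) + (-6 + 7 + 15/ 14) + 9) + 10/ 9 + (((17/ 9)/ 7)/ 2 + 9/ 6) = 15929/ 630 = 25.28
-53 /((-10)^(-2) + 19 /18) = -47700 /959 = -49.74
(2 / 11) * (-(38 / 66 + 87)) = -5780 / 363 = -15.92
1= 1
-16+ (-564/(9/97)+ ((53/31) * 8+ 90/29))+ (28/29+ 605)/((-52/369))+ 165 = -1432299397/140244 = -10212.91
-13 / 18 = -0.72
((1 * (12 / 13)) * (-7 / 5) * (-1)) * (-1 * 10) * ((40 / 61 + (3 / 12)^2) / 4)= -14721 / 6344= -2.32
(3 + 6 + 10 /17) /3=163 /51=3.20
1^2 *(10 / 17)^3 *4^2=3.26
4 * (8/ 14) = 2.29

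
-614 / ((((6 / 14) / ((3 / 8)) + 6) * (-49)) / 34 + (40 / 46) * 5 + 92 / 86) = 10323182 / 81989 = 125.91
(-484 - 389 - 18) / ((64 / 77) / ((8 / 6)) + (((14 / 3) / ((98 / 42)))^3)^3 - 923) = 7623 / 3511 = 2.17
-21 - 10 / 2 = -26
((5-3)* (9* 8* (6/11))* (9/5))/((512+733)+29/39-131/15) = 0.11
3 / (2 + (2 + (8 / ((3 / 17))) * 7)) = 9 / 964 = 0.01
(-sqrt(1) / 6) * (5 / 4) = -5 / 24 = -0.21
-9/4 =-2.25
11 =11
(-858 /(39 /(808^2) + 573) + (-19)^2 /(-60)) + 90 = 68571691467 /831313580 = 82.49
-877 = -877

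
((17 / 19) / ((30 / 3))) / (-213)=-17 / 40470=-0.00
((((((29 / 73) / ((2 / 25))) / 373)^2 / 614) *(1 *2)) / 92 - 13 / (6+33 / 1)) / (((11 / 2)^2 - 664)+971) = -0.00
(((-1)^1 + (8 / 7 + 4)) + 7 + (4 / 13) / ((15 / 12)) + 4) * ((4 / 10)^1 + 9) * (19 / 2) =1374.24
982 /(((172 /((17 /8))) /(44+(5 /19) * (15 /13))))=91341221 /169936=537.50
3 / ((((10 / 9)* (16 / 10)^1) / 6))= 81 / 8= 10.12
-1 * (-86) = 86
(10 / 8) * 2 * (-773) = -3865 / 2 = -1932.50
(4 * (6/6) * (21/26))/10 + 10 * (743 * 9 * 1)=4346571/65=66870.32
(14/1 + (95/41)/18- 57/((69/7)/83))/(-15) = 7906961/254610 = 31.06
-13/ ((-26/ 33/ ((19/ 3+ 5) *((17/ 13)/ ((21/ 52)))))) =12716/ 21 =605.52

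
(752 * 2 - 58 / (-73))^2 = 12067022500 / 5329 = 2264406.55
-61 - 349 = -410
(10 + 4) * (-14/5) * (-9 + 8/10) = 8036/25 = 321.44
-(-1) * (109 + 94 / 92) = 5061 / 46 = 110.02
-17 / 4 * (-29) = 493 / 4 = 123.25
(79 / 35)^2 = 6241 / 1225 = 5.09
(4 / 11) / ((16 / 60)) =15 / 11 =1.36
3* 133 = 399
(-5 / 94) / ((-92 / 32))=20 / 1081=0.02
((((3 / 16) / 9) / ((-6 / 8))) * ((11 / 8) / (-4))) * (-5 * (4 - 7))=55 / 384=0.14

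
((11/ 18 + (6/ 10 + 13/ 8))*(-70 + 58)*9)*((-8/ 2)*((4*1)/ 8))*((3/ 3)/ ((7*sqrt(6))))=1021*sqrt(6)/ 70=35.73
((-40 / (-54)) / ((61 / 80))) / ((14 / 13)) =10400 / 11529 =0.90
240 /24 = 10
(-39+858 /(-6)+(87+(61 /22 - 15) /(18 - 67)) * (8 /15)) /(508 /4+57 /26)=-5695300 /5431503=-1.05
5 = 5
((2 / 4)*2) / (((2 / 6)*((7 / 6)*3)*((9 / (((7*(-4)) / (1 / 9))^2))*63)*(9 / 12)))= 128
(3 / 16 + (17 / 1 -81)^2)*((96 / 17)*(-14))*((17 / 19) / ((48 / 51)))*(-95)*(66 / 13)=3860574795 / 26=148483645.96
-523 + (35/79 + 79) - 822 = -99979/79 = -1265.56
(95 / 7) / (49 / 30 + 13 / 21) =2850 / 473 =6.03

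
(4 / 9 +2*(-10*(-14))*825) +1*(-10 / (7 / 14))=2078824 / 9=230980.44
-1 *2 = -2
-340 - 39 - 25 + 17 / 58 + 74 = -19123 / 58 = -329.71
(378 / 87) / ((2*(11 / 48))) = 3024 / 319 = 9.48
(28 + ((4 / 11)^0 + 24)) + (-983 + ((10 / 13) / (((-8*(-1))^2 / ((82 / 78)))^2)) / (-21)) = -790869389525 / 850397184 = -930.00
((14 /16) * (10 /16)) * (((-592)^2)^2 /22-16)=134339860095 /44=3053178638.52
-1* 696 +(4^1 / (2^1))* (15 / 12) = -1387 / 2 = -693.50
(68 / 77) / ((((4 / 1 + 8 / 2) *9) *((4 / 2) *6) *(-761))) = -17 / 12656952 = -0.00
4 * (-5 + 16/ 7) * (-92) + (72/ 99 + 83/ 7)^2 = 6861185/ 5929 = 1157.22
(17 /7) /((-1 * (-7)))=17 /49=0.35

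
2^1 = 2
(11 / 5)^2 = 121 / 25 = 4.84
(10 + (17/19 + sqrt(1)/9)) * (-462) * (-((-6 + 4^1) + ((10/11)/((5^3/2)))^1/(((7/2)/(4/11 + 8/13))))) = -413610904/40755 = -10148.72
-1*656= -656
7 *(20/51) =140/51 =2.75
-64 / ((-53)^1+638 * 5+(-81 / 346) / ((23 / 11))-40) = -509312 / 24645035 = -0.02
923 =923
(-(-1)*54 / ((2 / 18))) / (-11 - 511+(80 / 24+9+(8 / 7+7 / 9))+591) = 30618 / 5245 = 5.84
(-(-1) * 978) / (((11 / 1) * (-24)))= -163 / 44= -3.70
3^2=9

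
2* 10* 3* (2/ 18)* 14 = 280/ 3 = 93.33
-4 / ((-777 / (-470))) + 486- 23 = 357871 / 777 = 460.58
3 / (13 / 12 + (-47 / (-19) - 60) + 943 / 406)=-0.06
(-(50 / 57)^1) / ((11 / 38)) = -100 / 33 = -3.03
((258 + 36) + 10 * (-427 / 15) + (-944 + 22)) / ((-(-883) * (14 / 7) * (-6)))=1369 / 15894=0.09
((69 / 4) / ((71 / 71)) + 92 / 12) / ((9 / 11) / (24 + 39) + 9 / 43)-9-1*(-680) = 300707 / 384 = 783.09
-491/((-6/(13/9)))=6383/54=118.20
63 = 63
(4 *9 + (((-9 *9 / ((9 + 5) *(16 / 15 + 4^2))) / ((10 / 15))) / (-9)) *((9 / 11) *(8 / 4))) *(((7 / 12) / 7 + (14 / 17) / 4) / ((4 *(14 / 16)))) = 27983877 / 9382912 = 2.98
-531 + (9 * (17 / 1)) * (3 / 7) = -3258 / 7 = -465.43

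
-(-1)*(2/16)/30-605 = -145199/240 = -605.00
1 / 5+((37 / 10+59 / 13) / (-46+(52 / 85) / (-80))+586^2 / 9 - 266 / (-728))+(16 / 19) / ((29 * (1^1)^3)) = 44226706398527 / 1159116660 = 38155.53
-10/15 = -2/3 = -0.67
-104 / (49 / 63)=-936 / 7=-133.71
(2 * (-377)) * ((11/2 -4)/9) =-377/3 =-125.67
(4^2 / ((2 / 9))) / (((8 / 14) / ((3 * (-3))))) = -1134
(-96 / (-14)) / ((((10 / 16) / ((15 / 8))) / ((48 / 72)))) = 96 / 7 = 13.71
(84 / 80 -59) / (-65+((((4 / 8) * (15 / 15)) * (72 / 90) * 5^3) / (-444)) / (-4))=257298 / 288475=0.89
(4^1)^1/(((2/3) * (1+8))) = 2/3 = 0.67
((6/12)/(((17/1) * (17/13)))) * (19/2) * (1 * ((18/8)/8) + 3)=25935/36992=0.70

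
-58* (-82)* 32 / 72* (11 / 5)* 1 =209264 / 45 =4650.31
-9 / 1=-9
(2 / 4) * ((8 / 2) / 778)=1 / 389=0.00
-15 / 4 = -3.75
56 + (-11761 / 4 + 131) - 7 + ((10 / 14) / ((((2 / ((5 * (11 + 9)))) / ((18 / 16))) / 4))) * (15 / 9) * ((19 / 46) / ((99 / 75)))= -18959861 / 7084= -2676.43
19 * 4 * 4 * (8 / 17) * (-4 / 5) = -9728 / 85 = -114.45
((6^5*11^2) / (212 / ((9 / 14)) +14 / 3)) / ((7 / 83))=351424656 / 10535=33357.82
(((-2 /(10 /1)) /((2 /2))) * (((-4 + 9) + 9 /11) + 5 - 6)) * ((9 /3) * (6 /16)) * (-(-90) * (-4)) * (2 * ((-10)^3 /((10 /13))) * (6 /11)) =-66970800 /121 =-553477.69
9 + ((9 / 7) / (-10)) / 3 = 8.96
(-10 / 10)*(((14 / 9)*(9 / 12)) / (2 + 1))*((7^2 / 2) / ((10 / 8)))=-343 / 45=-7.62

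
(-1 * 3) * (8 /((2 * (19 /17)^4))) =-7.69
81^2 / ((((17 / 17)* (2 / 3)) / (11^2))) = 2381643 / 2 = 1190821.50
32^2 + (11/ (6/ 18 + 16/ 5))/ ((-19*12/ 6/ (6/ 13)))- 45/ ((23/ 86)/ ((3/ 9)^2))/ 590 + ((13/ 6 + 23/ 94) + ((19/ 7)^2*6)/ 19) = 126253449531998/ 122734840683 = 1028.67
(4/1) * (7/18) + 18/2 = 95/9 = 10.56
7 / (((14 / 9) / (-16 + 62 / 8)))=-297 / 8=-37.12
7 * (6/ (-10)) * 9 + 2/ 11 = -37.62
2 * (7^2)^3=235298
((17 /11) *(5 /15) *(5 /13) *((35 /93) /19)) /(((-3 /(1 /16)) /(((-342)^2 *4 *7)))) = -1187025 /4433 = -267.77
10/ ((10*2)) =1/ 2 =0.50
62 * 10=620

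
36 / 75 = 12 / 25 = 0.48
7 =7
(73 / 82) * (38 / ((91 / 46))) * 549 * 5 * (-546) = -1050818940 / 41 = -25629730.24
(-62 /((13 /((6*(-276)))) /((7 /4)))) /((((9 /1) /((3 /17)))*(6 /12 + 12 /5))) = 598920 /6409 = 93.45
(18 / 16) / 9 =0.12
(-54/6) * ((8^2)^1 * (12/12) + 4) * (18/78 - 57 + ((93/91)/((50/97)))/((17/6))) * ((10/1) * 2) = 312262128/455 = 686290.39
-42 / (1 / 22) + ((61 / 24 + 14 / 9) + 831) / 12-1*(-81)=-668225 / 864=-773.41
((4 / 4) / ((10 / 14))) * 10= 14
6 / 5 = 1.20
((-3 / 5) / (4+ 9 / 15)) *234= -30.52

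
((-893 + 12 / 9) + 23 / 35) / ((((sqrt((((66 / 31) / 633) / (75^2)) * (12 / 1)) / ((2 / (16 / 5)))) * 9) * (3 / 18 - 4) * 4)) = 584725 * sqrt(431706) / 255024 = 1506.48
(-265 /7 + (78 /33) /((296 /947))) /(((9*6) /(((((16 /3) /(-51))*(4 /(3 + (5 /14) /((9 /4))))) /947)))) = 920648 /11735156763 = 0.00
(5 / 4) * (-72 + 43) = -145 / 4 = -36.25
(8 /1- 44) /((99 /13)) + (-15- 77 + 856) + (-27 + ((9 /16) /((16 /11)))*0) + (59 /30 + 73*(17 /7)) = 2105623 /2310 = 911.53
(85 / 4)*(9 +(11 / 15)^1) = 1241 / 6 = 206.83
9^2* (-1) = -81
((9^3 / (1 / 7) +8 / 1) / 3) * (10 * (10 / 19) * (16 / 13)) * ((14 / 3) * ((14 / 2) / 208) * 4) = 10544800 / 1521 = 6932.81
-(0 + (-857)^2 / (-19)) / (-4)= -734449 / 76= -9663.80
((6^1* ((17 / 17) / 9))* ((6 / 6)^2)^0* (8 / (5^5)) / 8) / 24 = 1 / 112500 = 0.00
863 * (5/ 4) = 4315/ 4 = 1078.75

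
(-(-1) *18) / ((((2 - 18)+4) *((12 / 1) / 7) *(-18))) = 7 / 144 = 0.05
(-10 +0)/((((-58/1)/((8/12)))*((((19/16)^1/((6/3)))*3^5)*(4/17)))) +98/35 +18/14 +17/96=4.27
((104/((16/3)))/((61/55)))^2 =4601025/14884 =309.13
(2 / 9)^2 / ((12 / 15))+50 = 50.06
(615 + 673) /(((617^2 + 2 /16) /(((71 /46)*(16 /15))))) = 254464 /45682695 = 0.01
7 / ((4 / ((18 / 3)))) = 21 / 2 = 10.50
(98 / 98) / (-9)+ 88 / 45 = 1.84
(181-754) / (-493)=573 / 493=1.16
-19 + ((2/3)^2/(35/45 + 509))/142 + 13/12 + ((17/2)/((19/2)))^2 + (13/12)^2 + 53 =37.06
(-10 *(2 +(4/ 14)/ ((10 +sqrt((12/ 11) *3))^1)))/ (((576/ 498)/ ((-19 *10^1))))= 7841425/ 2352-2075 *sqrt(11)/ 784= 3325.16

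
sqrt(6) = 2.45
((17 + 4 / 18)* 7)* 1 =1085 / 9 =120.56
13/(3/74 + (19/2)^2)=1924/13363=0.14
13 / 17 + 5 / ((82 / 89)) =8631 / 1394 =6.19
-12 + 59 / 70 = -781 / 70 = -11.16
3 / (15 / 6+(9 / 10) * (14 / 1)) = 30 / 151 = 0.20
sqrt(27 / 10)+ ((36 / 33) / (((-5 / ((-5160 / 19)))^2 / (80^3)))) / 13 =3* sqrt(30) / 10+ 6543507456000 / 51623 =126755662.03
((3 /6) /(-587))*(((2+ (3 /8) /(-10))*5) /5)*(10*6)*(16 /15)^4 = -1286144 /9905625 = -0.13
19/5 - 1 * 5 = -6/5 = -1.20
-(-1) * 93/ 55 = 93/ 55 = 1.69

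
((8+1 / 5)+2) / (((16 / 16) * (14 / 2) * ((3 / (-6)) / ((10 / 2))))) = -102 / 7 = -14.57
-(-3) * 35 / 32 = 105 / 32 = 3.28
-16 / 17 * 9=-144 / 17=-8.47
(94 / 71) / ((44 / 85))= 3995 / 1562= 2.56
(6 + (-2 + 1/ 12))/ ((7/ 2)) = 7/ 6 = 1.17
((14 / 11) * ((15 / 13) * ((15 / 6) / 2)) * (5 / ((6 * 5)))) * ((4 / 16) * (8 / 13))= 175 / 3718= 0.05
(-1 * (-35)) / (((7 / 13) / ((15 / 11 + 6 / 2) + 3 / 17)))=55185 / 187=295.11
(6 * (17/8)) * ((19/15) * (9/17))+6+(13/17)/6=14971/1020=14.68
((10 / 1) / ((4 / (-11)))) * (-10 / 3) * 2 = 550 / 3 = 183.33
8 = 8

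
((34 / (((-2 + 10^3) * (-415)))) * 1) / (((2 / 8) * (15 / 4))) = -272 / 3106275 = -0.00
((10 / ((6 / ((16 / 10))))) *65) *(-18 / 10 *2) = -624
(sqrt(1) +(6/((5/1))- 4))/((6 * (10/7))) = -21/100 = -0.21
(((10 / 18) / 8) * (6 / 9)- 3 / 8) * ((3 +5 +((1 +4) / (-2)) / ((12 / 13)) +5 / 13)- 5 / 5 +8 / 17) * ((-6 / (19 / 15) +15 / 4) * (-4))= -48455725 / 7255872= -6.68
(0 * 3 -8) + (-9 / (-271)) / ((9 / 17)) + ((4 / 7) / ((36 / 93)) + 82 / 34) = -391759 / 96747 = -4.05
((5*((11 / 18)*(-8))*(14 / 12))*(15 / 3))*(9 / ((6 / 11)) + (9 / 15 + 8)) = -3579.07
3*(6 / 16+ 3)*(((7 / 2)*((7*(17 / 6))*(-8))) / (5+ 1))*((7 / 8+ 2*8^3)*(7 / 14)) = -61467903 / 128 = -480217.99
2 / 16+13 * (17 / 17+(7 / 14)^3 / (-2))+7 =309 / 16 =19.31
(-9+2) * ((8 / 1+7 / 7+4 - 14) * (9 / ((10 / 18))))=567 / 5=113.40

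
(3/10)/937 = 3/9370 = 0.00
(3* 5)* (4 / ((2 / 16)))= 480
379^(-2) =1 /143641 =0.00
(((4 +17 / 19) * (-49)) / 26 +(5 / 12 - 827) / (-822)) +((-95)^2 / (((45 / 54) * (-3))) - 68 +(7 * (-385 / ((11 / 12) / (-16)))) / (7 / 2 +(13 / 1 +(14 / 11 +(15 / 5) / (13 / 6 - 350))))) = -2063060550046375 / 1987185529368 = -1038.18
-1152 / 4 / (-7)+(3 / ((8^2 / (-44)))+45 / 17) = 79449 / 1904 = 41.73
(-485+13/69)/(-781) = 0.62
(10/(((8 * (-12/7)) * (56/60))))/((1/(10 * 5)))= -625/16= -39.06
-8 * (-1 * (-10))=-80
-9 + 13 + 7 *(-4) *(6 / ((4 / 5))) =-206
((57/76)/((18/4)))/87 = 1/522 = 0.00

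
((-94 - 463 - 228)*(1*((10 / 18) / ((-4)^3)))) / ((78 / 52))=3925 / 864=4.54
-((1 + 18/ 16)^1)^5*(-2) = 1419857/ 16384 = 86.66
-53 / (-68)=53 / 68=0.78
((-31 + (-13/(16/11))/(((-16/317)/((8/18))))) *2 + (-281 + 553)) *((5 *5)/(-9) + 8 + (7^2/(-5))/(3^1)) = 1163921/1620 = 718.47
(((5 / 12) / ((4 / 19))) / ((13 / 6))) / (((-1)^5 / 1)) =-95 / 104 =-0.91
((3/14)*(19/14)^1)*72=1026/49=20.94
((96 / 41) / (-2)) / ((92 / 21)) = -252 / 943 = -0.27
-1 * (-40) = 40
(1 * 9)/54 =1/6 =0.17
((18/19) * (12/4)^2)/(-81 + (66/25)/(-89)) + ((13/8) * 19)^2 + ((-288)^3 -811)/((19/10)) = -918738781630653/73077952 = -12572037.89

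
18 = 18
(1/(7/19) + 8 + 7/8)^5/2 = 115139273278249/1101463552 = 104532.99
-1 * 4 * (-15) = 60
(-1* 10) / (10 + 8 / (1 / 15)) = -1 / 13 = -0.08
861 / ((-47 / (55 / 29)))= -47355 / 1363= -34.74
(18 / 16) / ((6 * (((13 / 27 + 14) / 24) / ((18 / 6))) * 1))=729 / 782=0.93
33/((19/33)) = 1089/19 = 57.32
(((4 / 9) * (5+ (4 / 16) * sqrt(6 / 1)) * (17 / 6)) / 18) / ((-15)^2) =17 * sqrt(6) / 218700+ 17 / 10935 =0.00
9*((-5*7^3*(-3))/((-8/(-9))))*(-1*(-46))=9585135/4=2396283.75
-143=-143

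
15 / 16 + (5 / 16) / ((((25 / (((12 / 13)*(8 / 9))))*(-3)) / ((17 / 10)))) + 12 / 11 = 2.02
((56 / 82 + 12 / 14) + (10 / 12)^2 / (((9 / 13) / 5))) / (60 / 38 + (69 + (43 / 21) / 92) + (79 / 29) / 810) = 38626226795 / 416015145137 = 0.09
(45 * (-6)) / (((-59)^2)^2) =-270 / 12117361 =-0.00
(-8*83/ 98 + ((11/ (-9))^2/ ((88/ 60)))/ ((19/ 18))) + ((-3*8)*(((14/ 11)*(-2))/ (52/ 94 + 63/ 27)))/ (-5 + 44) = -5.27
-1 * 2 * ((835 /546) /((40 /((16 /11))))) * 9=-1002 /1001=-1.00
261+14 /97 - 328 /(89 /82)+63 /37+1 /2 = -24822343 /638842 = -38.86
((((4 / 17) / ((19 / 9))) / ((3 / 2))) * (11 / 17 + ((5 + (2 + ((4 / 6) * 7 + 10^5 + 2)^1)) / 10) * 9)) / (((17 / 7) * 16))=16912959 / 98260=172.12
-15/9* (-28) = 140/3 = 46.67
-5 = -5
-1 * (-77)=77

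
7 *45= 315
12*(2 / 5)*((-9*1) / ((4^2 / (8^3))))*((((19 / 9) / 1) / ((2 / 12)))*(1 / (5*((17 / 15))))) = -262656 / 85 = -3090.07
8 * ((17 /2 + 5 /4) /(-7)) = -78 /7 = -11.14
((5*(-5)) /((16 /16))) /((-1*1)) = 25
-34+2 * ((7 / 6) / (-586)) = -59779 / 1758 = -34.00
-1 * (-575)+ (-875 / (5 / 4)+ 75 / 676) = -84425 / 676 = -124.89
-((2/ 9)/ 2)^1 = -1/ 9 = -0.11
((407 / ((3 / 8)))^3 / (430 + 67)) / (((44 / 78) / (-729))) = -1652185776384 / 497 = -3324317457.51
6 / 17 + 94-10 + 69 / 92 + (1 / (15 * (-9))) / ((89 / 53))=69527201 / 817020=85.10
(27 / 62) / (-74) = -27 / 4588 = -0.01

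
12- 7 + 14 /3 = 29 /3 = 9.67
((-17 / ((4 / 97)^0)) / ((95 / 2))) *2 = -68 / 95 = -0.72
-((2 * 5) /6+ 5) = -6.67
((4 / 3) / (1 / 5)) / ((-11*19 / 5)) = -100 / 627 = -0.16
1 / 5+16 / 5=17 / 5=3.40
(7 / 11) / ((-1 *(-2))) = 7 / 22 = 0.32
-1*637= -637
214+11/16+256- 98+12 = 6155/16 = 384.69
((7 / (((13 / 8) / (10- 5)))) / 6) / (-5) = -28 / 39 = -0.72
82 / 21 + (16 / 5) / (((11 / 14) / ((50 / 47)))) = 8.24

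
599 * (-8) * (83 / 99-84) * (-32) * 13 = -16412254976 / 99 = -165780353.29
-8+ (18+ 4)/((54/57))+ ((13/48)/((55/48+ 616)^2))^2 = 105496176903206396201/6930405781962233769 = 15.22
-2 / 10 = -1 / 5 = -0.20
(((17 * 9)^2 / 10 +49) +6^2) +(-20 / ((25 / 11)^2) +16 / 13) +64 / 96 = 23633273 / 9750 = 2423.93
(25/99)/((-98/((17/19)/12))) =-425/2212056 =-0.00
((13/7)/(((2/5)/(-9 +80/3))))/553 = 3445/23226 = 0.15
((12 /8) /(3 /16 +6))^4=4096 /1185921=0.00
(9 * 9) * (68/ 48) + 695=3239/ 4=809.75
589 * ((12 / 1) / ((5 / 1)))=7068 / 5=1413.60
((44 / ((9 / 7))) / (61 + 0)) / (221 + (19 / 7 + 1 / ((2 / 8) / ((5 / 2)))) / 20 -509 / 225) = 215600 / 84305233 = 0.00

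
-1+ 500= 499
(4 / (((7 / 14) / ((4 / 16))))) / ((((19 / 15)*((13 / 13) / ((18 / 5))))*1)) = 108 / 19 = 5.68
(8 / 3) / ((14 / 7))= 4 / 3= 1.33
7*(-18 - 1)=-133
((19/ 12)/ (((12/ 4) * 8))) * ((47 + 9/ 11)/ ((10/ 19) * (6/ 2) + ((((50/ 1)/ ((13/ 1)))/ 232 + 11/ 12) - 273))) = -35793511/ 3069006600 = -0.01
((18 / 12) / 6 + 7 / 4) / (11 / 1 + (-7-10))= -1 / 3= -0.33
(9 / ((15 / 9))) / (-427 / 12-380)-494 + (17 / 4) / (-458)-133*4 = -46869641383 / 45680920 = -1026.02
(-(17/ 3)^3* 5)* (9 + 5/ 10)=-466735/ 54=-8643.24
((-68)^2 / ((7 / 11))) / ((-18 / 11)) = -279752 / 63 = -4440.51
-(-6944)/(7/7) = 6944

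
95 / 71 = 1.34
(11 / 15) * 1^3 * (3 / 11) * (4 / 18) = 2 / 45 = 0.04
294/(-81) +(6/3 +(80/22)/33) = -4964/3267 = -1.52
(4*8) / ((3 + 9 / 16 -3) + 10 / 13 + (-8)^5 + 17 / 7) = -46592 / 47704733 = -0.00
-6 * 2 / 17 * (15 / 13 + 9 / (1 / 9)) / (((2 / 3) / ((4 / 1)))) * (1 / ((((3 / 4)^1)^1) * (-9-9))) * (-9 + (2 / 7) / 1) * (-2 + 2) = 0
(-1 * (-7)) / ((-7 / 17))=-17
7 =7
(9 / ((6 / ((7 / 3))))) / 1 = 7 / 2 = 3.50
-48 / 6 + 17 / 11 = -71 / 11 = -6.45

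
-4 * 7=-28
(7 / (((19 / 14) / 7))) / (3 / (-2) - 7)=-1372 / 323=-4.25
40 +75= 115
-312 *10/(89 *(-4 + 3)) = 35.06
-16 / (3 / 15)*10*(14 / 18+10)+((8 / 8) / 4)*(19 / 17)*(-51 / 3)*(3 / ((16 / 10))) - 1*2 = -8633.13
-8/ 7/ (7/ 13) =-2.12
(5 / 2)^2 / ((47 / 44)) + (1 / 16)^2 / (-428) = 30131153 / 5149696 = 5.85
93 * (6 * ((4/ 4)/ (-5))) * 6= -3348/ 5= -669.60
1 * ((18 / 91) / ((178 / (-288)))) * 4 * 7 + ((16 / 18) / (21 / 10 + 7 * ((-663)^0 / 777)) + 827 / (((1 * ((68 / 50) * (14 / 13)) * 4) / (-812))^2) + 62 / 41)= 24474167009345460497 / 1540485835824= 15887304.15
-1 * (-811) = 811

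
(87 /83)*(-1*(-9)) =783 /83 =9.43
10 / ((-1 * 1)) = -10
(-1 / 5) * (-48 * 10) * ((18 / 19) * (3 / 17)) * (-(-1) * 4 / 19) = 20736 / 6137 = 3.38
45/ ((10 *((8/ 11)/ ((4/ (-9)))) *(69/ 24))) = -22/ 23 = -0.96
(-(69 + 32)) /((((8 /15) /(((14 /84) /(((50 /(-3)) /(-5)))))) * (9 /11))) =-1111 /96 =-11.57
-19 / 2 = -9.50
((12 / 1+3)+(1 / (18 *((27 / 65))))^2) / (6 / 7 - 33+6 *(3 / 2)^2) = -24830155 / 30823578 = -0.81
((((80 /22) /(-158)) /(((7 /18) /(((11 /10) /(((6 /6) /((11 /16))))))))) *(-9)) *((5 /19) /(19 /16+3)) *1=17820 /703969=0.03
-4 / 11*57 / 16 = -57 / 44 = -1.30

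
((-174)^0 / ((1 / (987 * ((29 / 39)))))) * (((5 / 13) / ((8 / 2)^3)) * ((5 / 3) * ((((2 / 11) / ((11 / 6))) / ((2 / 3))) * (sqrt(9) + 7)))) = 3577875 / 327184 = 10.94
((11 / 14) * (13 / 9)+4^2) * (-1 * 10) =-10795 / 63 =-171.35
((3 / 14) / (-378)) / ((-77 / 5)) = 5 / 135828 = 0.00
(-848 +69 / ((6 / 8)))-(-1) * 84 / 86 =-32466 / 43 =-755.02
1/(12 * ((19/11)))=11/228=0.05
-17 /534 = -0.03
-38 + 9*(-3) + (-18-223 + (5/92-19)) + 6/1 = -29343/92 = -318.95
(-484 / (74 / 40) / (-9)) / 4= 2420 / 333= 7.27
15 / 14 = 1.07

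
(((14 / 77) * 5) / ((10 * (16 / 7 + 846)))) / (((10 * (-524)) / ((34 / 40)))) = -119 / 6845326400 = -0.00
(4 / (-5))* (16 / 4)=-3.20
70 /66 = 35 /33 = 1.06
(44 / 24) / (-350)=-11 / 2100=-0.01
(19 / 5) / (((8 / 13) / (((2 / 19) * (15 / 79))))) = 39 / 316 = 0.12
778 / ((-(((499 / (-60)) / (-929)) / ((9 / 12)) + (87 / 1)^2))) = -0.10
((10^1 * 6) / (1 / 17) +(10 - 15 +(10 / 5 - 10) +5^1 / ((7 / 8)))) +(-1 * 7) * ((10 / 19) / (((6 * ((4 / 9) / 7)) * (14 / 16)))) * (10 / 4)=131016 / 133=985.08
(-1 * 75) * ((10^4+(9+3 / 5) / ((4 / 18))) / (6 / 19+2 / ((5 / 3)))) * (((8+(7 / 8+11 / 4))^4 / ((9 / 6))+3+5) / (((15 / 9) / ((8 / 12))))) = -14878924503065 / 6144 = -2421699951.67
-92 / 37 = -2.49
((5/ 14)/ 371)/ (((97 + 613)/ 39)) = 39/ 737548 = 0.00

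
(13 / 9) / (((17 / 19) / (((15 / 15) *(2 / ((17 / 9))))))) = 494 / 289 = 1.71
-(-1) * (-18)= -18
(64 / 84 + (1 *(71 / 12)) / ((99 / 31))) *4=21743 / 2079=10.46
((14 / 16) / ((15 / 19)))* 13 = 14.41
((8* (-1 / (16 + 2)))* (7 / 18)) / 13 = -14 / 1053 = -0.01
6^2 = 36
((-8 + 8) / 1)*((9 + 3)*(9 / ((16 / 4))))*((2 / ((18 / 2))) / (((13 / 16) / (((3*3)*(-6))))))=0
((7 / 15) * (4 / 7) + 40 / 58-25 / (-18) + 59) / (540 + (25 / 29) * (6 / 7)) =1120777 / 9879300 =0.11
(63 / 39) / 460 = 21 / 5980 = 0.00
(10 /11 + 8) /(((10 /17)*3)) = 5.05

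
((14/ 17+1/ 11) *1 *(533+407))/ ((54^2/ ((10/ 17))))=44650/ 257499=0.17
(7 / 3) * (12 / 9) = 28 / 9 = 3.11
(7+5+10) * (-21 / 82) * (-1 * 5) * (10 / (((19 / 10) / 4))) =462000 / 779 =593.07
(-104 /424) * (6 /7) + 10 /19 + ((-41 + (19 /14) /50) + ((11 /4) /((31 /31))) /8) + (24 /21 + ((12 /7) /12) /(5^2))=-31550891 /805600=-39.16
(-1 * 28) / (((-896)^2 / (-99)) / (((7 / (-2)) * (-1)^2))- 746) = -1386 / 77761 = -0.02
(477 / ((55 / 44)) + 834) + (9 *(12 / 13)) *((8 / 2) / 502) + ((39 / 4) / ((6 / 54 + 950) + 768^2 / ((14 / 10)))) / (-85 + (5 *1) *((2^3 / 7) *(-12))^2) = 3538377238073799171 / 2910648702292292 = 1215.67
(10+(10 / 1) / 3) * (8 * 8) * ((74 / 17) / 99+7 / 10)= 3205376 / 5049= 634.85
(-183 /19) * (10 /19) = -1830 /361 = -5.07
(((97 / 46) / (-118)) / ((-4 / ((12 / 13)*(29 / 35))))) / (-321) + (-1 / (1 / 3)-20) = -6078032953 / 264262180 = -23.00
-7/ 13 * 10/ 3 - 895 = -34975/ 39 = -896.79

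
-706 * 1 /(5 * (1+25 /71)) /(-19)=25063 /4560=5.50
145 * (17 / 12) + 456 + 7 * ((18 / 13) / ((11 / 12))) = 1153135 / 1716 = 671.99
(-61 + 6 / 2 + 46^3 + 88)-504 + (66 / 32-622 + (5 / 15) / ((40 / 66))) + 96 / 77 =592862173 / 6160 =96243.86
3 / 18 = 1 / 6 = 0.17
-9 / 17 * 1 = -9 / 17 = -0.53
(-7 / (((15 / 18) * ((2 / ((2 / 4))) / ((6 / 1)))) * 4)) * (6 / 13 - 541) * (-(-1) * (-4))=-6810.78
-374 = -374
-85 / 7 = -12.14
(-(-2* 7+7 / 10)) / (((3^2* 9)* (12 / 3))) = 133 / 3240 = 0.04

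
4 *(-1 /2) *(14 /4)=-7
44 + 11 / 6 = 275 / 6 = 45.83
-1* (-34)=34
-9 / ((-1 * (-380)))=-9 / 380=-0.02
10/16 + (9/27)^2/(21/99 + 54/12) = 4841/7464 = 0.65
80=80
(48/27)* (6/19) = 0.56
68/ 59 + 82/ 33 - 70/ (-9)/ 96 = 1042523/ 280368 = 3.72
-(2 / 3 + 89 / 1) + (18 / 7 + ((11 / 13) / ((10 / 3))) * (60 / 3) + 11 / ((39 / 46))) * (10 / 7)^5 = 50527149 / 1529437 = 33.04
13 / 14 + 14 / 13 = 365 / 182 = 2.01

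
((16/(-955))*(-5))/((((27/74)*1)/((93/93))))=1184/5157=0.23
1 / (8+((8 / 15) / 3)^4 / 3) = 12301875 / 98419096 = 0.12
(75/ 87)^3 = 15625/ 24389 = 0.64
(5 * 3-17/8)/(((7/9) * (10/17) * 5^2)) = 15759/14000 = 1.13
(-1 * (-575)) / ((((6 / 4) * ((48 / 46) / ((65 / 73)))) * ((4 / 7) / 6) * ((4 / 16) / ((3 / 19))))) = 6017375 / 2774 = 2169.21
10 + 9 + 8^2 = 83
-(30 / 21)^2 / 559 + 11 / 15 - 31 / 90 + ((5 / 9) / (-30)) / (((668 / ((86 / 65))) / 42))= 26327198 / 68614455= 0.38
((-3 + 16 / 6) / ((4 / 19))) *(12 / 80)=-19 / 80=-0.24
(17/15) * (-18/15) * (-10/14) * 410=2788/7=398.29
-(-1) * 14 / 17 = 14 / 17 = 0.82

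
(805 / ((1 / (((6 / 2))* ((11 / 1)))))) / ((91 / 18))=5254.62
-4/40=-0.10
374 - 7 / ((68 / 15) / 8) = 6148 / 17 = 361.65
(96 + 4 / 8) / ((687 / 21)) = 1351 / 458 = 2.95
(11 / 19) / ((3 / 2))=0.39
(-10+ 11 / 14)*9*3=-3483 / 14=-248.79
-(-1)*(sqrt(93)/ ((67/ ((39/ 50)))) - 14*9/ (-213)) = 39*sqrt(93)/ 3350 + 42/ 71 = 0.70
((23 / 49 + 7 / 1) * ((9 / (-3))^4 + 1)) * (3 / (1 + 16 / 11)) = 110044 / 147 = 748.60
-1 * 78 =-78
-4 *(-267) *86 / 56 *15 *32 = 5510880 / 7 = 787268.57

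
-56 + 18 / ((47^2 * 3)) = -123698 / 2209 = -56.00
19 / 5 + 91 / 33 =1082 / 165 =6.56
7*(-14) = -98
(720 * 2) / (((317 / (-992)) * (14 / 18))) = -5793.74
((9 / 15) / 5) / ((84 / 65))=13 / 140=0.09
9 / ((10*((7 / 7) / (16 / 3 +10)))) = 69 / 5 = 13.80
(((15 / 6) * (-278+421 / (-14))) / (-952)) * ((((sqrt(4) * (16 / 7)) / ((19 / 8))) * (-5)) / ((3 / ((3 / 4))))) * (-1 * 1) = 11350 / 5831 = 1.95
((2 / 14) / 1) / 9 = 1 / 63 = 0.02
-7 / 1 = -7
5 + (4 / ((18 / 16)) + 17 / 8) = 769 / 72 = 10.68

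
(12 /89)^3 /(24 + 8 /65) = 3510 /34543481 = 0.00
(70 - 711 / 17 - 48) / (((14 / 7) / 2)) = -337 / 17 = -19.82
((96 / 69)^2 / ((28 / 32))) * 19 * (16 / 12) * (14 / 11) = 1245184 / 17457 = 71.33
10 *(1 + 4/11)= 150/11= 13.64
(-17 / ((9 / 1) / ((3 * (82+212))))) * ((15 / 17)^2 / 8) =-11025 / 68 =-162.13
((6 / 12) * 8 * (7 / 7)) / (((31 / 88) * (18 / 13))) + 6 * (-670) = -1119292 / 279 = -4011.80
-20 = -20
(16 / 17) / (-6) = -8 / 51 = -0.16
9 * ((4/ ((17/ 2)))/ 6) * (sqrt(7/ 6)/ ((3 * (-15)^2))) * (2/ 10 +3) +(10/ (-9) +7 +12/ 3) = 9.89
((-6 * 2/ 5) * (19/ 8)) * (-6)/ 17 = 171/ 85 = 2.01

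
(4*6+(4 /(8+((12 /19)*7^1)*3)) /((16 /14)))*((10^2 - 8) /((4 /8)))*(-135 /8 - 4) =-74995525 /808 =-92816.24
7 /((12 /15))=35 /4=8.75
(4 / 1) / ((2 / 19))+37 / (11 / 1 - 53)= 1559 / 42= 37.12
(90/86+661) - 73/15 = 423881/645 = 657.18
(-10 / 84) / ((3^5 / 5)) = -25 / 10206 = -0.00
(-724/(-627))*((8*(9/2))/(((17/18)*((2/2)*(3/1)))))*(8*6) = 2502144/3553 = 704.23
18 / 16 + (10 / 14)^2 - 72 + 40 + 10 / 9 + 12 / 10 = -494867 / 17640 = -28.05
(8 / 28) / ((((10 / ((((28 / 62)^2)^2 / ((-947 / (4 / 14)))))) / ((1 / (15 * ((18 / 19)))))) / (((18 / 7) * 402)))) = -570304 / 21864359675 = -0.00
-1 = -1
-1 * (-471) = 471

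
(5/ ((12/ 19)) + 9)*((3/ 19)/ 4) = 203/ 304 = 0.67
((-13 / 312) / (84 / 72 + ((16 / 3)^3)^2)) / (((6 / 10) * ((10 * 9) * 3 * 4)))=-3 / 1073796256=-0.00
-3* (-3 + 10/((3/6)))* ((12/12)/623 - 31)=1580.92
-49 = -49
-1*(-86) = 86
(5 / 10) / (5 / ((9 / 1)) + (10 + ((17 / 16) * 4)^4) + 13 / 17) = 0.00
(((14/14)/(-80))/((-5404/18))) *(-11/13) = -99/2810080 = -0.00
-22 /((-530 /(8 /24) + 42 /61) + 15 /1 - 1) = 671 /48047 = 0.01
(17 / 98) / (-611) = -17 / 59878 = -0.00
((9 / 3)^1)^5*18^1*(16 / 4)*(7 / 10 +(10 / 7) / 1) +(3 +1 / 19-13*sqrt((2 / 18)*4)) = 74285564 / 1995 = 37235.87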